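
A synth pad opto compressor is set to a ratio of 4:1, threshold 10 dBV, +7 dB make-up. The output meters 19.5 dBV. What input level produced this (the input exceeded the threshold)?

20 dBV

Remove make-up: 19.5 − 7 = 12.5 dBV.
That's 2.5 dB above the 10 dBV threshold.
Input overshoot = R × output overshoot = 10 dB → input = 10 + 10 = 20 dBV.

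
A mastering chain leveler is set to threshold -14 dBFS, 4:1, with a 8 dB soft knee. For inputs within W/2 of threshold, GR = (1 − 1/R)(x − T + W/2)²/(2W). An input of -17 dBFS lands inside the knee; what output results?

-17.046875 dBFS

x − T + W/2 = -17 − (-14) + 4 = 1.
GR = (1 − 1/4) × 1² / 16 = 0.75 × 1 / 16 = 0.046875 dB.
Output = -17 − 0.046875 = -17.046875 dBFS.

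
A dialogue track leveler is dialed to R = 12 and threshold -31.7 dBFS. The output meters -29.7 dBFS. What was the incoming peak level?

The compressed level sits -29.7 − (-31.7) = 2 dB over threshold.
Before 12:1 compression the overshoot was 2 × 12 = 24 dB, so input = -31.7 + 24 = -7.7 dBFS.

-7.7 dBFS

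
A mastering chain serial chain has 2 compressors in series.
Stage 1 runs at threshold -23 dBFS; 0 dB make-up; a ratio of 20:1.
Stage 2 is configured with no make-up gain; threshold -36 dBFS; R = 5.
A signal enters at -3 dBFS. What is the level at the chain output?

Stage 1: overshoot 20 dB → 20/20 = 1 dB → -22 dBFS.
Stage 2: 14 dB above -36 dBFS, reduced 5:1 to 2.8 dB above → -33.2 dBFS.

-33.2 dBFS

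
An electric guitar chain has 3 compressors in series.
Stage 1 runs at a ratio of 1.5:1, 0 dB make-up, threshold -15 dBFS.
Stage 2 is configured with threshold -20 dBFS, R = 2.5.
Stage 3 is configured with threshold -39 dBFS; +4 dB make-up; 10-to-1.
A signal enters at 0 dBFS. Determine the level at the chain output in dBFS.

-32.5 dBFS

Stage 1: 0 dBFS is 15 dB over -15 dBFS; at 1.5:1 that becomes 10 dB over, giving -5 dBFS.
Stage 2: -5 dBFS is 15 dB over -20 dBFS; at 2.5:1 that becomes 6 dB over, giving -14 dBFS.
Stage 3: 25 dB above -39 dBFS, reduced 10:1 to 2.5 dB above → -36.5 dBFS; +4 dB make-up → -32.5 dBFS.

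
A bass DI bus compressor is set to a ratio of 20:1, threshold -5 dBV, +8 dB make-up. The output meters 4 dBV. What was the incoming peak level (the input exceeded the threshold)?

15 dBV

Before make-up, the level was 4 − 8 = -4 dBV.
Post-compression overshoot = -4 − (-5) = 1 dB.
Before 20:1 compression the overshoot was 1 × 20 = 20 dB, so input = -5 + 20 = 15 dBV.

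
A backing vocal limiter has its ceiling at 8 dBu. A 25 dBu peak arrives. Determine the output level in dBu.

8 dBu

The limiter clamps the peak to its 8 dBu ceiling.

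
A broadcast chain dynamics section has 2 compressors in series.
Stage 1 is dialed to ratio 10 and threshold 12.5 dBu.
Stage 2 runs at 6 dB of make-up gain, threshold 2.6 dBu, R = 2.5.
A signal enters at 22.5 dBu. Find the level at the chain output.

Stage 1: overshoot 10 dB → 10/10 = 1 dB → 13.5 dBu.
Stage 2: 13.5 dBu is 10.9 dB over 2.6 dBu; at 2.5:1 that becomes 4.36 dB over, giving 6.96 dBu; +6 dB make-up → 12.96 dBu.

12.96 dBu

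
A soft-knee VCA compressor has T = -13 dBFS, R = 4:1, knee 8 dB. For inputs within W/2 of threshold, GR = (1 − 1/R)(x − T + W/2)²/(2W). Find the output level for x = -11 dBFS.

-12.6875 dBFS

x − T + W/2 = -11 − (-13) + 4 = 6.
GR = (1 − 1/4) × 6² / 16 = 0.75 × 36 / 16 = 1.6875 dB.
Output = -11 − 1.6875 = -12.6875 dBFS.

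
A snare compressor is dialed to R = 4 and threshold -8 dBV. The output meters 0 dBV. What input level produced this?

That's 8 dB above the -8 dBV threshold.
Input overshoot = R × output overshoot = 32 dB → input = -8 + 32 = 24 dBV.

24 dBV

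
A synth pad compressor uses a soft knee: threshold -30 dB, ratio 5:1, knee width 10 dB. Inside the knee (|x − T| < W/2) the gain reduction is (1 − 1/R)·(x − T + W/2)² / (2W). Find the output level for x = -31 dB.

x − T + W/2 = -31 − (-30) + 5 = 4.
GR = (1 − 1/5) × 4² / 20 = 0.8 × 16 / 20 = 0.64 dB.
Output = -31 − 0.64 = -31.64 dB.

-31.64 dB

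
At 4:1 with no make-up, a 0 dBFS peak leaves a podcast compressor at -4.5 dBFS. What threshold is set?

Input is 6 dB above T (since output overshoot × R = input overshoot: (-4.5 − T)·4 = 0 − T gives T = -6 dBFS).
Check: -6 + (0 − (-6))/4 = -6 + 1.5 = -4.5 dBFS. ✓

-6 dBFS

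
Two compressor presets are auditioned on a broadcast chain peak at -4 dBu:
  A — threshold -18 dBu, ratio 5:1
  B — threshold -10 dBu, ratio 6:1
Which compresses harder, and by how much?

A: overshoot 14 dB → output overshoot 2.8 dB → GR 11.2 dB.
B: overshoot 6 dB → output overshoot 1 dB → GR 5 dB.
A applies 6.2 dB more gain reduction.

A, by 6.2 dB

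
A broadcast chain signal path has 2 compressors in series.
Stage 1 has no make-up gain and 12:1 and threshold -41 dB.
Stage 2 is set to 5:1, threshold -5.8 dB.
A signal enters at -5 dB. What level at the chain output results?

-38 dB

Stage 1: 36 dB above -41 dB, reduced 12:1 to 3 dB above → -38 dB.
Stage 2: -38 dB is at or below the -5.8 dB threshold — no compression; output -38 dB.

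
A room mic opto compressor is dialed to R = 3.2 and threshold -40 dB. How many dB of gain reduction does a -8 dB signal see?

-8 dB exceeds the threshold by 32 dB.
A 3.2:1 ratio leaves 10 dB of that excess.
So the signal is attenuated by 32 − 10 = 22 dB.

22 dB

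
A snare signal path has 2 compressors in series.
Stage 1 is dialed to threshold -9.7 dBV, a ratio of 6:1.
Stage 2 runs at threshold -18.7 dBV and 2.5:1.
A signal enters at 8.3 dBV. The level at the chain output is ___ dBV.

Stage 1: 18 dB above -9.7 dBV, reduced 6:1 to 3 dB above → -6.7 dBV.
Stage 2: -6.7 dBV is 12 dB over -18.7 dBV; at 2.5:1 that becomes 4.8 dB over, giving -13.9 dBV.

-13.9 dBV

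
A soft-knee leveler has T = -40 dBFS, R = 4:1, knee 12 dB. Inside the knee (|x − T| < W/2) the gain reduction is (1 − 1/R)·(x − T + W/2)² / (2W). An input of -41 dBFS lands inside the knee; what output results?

x − T + W/2 = -41 − (-40) + 6 = 5.
GR = (1 − 1/4) × 5² / 24 = 0.75 × 25 / 24 = 0.78125 dB.
Output = -41 − 0.78125 = -41.78125 dBFS.

-41.78125 dBFS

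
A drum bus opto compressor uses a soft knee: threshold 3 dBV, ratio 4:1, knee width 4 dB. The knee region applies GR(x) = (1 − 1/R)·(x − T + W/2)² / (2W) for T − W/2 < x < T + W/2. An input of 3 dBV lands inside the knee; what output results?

2.625 dBV

x − T + W/2 = 3 − 3 + 2 = 2.
GR = (1 − 1/4) × 2² / 8 = 0.75 × 4 / 8 = 0.375 dB.
Output = 3 − 0.375 = 2.625 dBV.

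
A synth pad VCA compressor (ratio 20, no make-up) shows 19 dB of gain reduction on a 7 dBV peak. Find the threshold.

Gain reduction = 7 − (-12) = 19 dB; output overshoot = GR / (R − 1) = 19 / 19 = 1 dB.
Threshold = output − output overshoot = -12 − 1 = -13 dBV.

-13 dBV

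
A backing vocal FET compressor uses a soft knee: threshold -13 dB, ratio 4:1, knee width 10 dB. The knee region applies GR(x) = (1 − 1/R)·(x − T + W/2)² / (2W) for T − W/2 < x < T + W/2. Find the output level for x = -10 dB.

-12.4 dB

x − T + W/2 = -10 − (-13) + 5 = 8.
GR = (1 − 1/4) × 8² / 20 = 0.75 × 64 / 20 = 2.4 dB.
Output = -10 − 2.4 = -12.4 dB.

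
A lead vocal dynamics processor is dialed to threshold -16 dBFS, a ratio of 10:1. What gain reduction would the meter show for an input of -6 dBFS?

9 dB

The signal is 10 dB above threshold.
A 10:1 ratio leaves 1 dB of that excess.
Gain reduction = 10 − 1 = 9 dB.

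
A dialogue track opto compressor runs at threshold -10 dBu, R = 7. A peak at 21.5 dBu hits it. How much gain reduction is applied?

27 dB

21.5 dBu exceeds the threshold by 31.5 dB.
A 7:1 ratio leaves 4.5 dB of that excess.
Gain reduction = 31.5 − 4.5 = 27 dB.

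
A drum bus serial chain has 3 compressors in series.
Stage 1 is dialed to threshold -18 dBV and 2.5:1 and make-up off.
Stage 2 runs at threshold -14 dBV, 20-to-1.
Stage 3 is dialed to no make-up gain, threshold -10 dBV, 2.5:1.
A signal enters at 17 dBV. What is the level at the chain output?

Stage 1: 17 dBV is 35 dB over -18 dBV; at 2.5:1 that becomes 14 dB over, giving -4 dBV.
Stage 2: 10 dB above -14 dBV, reduced 20:1 to 0.5 dB above → -13.5 dBV.
Stage 3: -13.5 dBV ≤ -10 dBV, so stage 3 doesn't engage; output -13.5 dBV.

-13.5 dBV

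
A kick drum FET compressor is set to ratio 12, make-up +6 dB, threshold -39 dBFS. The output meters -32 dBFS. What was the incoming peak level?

Before make-up, the level was -32 − 6 = -38 dBFS.
Post-compression overshoot = -38 − (-39) = 1 dB.
Before 12:1 compression the overshoot was 1 × 12 = 12 dB, so input = -39 + 12 = -27 dBFS.

-27 dBFS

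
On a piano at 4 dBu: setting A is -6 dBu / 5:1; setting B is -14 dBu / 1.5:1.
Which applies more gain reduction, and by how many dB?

A: GR = 10 − 10/5 = 8 dB.
B: GR = 18 − 18/1.5 = 6 dB.
A reduces 2 dB more.

A, by 2 dB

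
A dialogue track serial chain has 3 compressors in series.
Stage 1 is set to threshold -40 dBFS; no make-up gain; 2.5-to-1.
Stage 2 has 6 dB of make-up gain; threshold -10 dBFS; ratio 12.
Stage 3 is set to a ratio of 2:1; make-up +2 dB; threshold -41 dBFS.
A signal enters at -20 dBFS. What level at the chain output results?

-31.5 dBFS

Stage 1: overshoot 20 dB → 20/2.5 = 8 dB → -32 dBFS.
Stage 2: below threshold (-32 ≤ -10); passes unchanged; make-up brings it to -26 dBFS.
Stage 3: 15 dB above -41 dBFS, reduced 2:1 to 7.5 dB above → -33.5 dBFS; +2 dB make-up → -31.5 dBFS.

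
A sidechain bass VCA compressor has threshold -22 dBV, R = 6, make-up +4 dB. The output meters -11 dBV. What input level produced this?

20 dBV

Remove make-up: -11 − 4 = -15 dBV.
The compressed level sits -15 − (-22) = 7 dB over threshold.
Before 6:1 compression the overshoot was 7 × 6 = 42 dB, so input = -22 + 42 = 20 dBV.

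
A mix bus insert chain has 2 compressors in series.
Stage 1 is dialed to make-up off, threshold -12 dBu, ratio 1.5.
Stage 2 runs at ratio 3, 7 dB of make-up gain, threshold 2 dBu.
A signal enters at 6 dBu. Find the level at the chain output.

Stage 1: overshoot 18 dB → 18/1.5 = 12 dB → 0 dBu.
Stage 2: 0 dBu ≤ 2 dBu, so stage 2 doesn't engage; make-up brings it to 7 dBu.

7 dBu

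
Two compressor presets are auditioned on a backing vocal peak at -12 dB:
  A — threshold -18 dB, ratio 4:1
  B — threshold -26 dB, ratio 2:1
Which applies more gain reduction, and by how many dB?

B, by 2.5 dB

A: 6 dB over, compressed to 1.5 dB over, so 4.5 dB of GR.
B: 14 dB over, compressed to 7 dB over, so 7 dB of GR.
B reduces 2.5 dB more.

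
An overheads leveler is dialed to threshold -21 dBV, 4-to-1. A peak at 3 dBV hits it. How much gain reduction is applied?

18 dB

3 dBV exceeds the threshold by 24 dB.
After 4:1 compression the overshoot becomes 24/4 = 6 dB.
Gain reduction = 24 − 6 = 18 dB.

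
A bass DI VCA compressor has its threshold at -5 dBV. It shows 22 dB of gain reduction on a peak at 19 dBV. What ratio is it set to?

12:1

Input overshoot = 19 − (-5) = 24 dB.
Output overshoot = 24 − 22 = 2 dB.
Ratio = input overshoot / output overshoot = 24 / 2 = 12.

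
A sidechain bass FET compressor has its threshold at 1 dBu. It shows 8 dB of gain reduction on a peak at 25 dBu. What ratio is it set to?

Input overshoot = 25 − 1 = 24 dB.
Output overshoot = 24 − 8 = 16 dB.
Ratio = input overshoot / output overshoot = 24 / 16 = 1.5.

1.5:1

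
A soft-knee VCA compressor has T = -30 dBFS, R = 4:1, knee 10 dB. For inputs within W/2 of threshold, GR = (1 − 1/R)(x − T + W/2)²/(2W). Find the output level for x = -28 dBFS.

-29.8375 dBFS

x − T + W/2 = -28 − (-30) + 5 = 7.
GR = (1 − 1/4) × 7² / 20 = 0.75 × 49 / 20 = 1.8375 dB.
Output = -28 − 1.8375 = -29.8375 dBFS.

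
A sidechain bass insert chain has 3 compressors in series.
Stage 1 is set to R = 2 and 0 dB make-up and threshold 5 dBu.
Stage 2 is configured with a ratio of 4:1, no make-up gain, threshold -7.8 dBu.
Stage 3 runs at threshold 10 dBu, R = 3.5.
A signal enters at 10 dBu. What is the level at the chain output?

-3.975 dBu

Stage 1: 10 dBu is 5 dB over 5 dBu; at 2:1 that becomes 2.5 dB over, giving 7.5 dBu.
Stage 2: overshoot 15.3 dB → 15.3/4 = 3.825 dB → -3.975 dBu.
Stage 3: -3.975 dBu is at or below the 10 dBu threshold — no compression; output -3.975 dBu.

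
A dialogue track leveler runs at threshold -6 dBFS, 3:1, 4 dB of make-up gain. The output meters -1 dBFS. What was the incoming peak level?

Stripping the +4 dB make-up gives -5 dBFS at the gain stage.
Post-compression overshoot = -5 − (-6) = 1 dB.
Before 3:1 compression the overshoot was 1 × 3 = 3 dB, so input = -6 + 3 = -3 dBFS.

-3 dBFS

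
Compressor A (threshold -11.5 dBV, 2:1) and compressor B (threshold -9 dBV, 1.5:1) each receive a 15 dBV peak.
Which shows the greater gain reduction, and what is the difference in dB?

A: 26.5 dB over, compressed to 13.25 dB over, so 13.25 dB of GR.
B: 24 dB over, compressed to 16 dB over, so 8 dB of GR.
Difference: 5.25 dB in favour of A.

A, by 5.25 dB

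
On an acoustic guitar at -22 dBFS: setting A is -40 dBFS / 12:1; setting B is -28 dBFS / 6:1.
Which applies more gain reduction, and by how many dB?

A: overshoot 18 dB → output overshoot 1.5 dB → GR 16.5 dB.
B: overshoot 6 dB → output overshoot 1 dB → GR 5 dB.
A reduces 11.5 dB more.

A, by 11.5 dB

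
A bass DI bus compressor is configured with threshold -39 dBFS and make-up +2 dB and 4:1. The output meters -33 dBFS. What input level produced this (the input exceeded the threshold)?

-23 dBFS

Remove make-up: -33 − 2 = -35 dBFS.
Post-compression overshoot = -35 − (-39) = 4 dB.
Undo the ratio: input overshoot = 4 × 4 = 16 dB, giving input = -23 dBFS.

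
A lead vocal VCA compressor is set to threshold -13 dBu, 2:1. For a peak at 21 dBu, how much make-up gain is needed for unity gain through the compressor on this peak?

17 dB

Overshoot 34 dB → 34/2 = 17 dB after compression, so the compressed level is -13 + 17 = 4 dBu.
Make-up = target − compressed = 21 − 4 = 17 dB.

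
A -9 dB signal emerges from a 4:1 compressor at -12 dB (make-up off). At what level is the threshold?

-13 dB

Gain reduction = -9 − (-12) = 3 dB; output overshoot = GR / (R − 1) = 3 / 3 = 1 dB.
Threshold = output − output overshoot = -12 − 1 = -13 dB.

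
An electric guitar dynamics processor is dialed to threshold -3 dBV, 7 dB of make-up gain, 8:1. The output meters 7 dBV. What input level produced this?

Before make-up, the level was 7 − 7 = 0 dBV.
The compressed level sits 0 − (-3) = 3 dB over threshold.
Input overshoot = R × output overshoot = 24 dB → input = -3 + 24 = 21 dBV.

21 dBV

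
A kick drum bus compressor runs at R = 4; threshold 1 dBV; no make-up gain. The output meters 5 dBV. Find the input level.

That's 4 dB above the 1 dBV threshold.
Undo the ratio: input overshoot = 4 × 4 = 16 dB, giving input = 17 dBV.

17 dBV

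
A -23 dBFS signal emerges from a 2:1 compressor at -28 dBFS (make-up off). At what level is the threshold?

Gain reduction = -23 − (-28) = 5 dB; output overshoot = GR / (R − 1) = 5 / 1 = 5 dB.
Threshold = output − output overshoot = -28 − 5 = -33 dBFS.

-33 dBFS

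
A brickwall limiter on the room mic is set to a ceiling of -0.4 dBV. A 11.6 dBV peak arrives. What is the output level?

At ∞:1, everything above -0.4 dBV is held at the ceiling.

-0.4 dBV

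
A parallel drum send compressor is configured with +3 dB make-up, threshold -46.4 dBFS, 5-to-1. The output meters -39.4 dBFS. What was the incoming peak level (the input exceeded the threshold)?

-26.4 dBFS

Before make-up, the level was -39.4 − 3 = -42.4 dBFS.
The compressed level sits -42.4 − (-46.4) = 4 dB over threshold.
Before 5:1 compression the overshoot was 4 × 5 = 20 dB, so input = -46.4 + 20 = -26.4 dBFS.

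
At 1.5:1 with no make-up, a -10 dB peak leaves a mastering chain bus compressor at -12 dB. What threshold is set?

Gain reduction = -10 − (-12) = 2 dB; output overshoot = GR / (R − 1) = 2 / 0.5 = 4 dB.
Threshold = output − output overshoot = -12 − 4 = -16 dB.

-16 dB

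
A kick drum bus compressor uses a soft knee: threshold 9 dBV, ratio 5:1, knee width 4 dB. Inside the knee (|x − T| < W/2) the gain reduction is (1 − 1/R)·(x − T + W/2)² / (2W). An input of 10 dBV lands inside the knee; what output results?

9.1 dBV

x − T + W/2 = 10 − 9 + 2 = 3.
GR = (1 − 1/5) × 3² / 8 = 0.8 × 9 / 8 = 0.9 dB.
Output = 10 − 0.9 = 9.1 dBV.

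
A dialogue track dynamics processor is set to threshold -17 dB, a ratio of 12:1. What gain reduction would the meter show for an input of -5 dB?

The signal is 12 dB above threshold.
At 12:1, output sits 12/12 = 1 dB above threshold.
Gain reduction = 12 − 1 = 11 dB.

11 dB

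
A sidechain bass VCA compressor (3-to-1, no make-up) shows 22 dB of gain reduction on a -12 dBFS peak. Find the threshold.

-45 dBFS

Input is 33 dB above T (since output overshoot × R = input overshoot: (-34 − T)·3 = -12 − T gives T = -45 dBFS).
Check: -45 + (-12 − (-45))/3 = -45 + 11 = -34 dBFS. ✓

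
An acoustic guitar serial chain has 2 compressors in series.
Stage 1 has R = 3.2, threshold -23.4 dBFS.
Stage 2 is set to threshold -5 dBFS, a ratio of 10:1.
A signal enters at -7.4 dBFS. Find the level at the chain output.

-18.4 dBFS

Stage 1: overshoot 16 dB → 16/3.2 = 5 dB → -18.4 dBFS.
Stage 2: below threshold (-18.4 ≤ -5); passes unchanged; output -18.4 dBFS.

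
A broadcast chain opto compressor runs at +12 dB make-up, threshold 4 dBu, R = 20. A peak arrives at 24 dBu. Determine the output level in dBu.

17 dBu

Overshoot: 24 − 4 = 20 dB.
At 20:1 the overshoot is divided by 20, leaving 1 dB above threshold.
So the level is 4 + 1 = 5 dBu; make-up adds 12 dB, giving 17 dBu.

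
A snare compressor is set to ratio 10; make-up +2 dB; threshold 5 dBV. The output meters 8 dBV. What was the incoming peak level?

Stripping the +2 dB make-up gives 6 dBV at the gain stage.
That's 1 dB above the 5 dBV threshold.
Before 10:1 compression the overshoot was 1 × 10 = 10 dB, so input = 5 + 10 = 15 dBV.

15 dBV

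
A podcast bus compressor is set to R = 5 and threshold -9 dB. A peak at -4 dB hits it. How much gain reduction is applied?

4 dB

Overshoot = -4 − (-9) = 5 dB.
At 5:1, output sits 5/5 = 1 dB above threshold.
So the signal is attenuated by 5 − 1 = 4 dB.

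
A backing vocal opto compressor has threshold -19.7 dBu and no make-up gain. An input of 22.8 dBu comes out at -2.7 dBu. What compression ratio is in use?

Input overshoot = 22.8 − (-19.7) = 42.5 dB; output overshoot = -2.7 − (-19.7) = 17 dB.
Ratio = 42.5 / 17 = 2.5.

2.5:1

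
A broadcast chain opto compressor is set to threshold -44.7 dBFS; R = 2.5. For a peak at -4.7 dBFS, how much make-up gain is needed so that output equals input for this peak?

24 dB

The peak compresses to -44.7 + 40/2.5 = -28.7 dBFS.
To reach -4.7 dBFS requires -4.7 − (-28.7) = 24 dB of make-up.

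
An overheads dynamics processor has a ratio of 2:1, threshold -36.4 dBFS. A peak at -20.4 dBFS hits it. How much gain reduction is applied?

8 dB

Overshoot = -20.4 − (-36.4) = 16 dB.
A 2:1 ratio leaves 8 dB of that excess.
GR = overshoot in − overshoot out = 16 − 8 = 8 dB.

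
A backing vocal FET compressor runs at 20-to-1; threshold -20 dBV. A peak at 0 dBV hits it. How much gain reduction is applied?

0 dBV exceeds the threshold by 20 dB.
After 20:1 compression the overshoot becomes 20/20 = 1 dB.
Gain reduction = 20 − 1 = 19 dB.

19 dB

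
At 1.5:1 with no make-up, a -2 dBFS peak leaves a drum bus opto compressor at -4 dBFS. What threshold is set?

Gain reduction = -2 − (-4) = 2 dB; output overshoot = GR / (R − 1) = 2 / 0.5 = 4 dB.
Threshold = output − output overshoot = -4 − 4 = -8 dBFS.

-8 dBFS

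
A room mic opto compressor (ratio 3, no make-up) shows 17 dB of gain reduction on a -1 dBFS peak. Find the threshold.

Let T be the threshold. Output overshoot = (input overshoot)/R, so -18 − T = (-1 − T)/3.
3·(-18 − T) = -1 − T → 2·T = -54 − (-1) = -53.
T = -53/2 = -26.5 dBFS.

-26.5 dBFS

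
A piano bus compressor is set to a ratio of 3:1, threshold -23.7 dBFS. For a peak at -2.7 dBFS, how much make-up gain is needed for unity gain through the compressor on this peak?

14 dB

Without make-up, output = threshold + overshoot/3 = -23.7 + 7 = -16.7 dBFS.
Gap to target: 14 dB.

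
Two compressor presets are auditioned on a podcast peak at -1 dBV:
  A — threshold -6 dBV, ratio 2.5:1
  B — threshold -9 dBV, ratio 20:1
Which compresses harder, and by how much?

B, by 4.6 dB

A: overshoot 5 dB → output overshoot 2 dB → GR 3 dB.
B: overshoot 8 dB → output overshoot 0.4 dB → GR 7.6 dB.
B reduces 4.6 dB more.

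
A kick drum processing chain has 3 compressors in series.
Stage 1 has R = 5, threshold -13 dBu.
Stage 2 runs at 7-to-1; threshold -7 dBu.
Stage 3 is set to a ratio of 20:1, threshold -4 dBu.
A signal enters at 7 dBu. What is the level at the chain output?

Stage 1: 7 dBu is 20 dB over -13 dBu; at 5:1 that becomes 4 dB over, giving -9 dBu.
Stage 2: -9 dBu is at or below the -7 dBu threshold — no compression; output -9 dBu.
Stage 3: -9 dBu ≤ -4 dBu, so stage 3 doesn't engage; output -9 dBu.

-9 dBu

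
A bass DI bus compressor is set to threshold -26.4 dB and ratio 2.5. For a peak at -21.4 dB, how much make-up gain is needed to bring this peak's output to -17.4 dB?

The peak compresses to -26.4 + 5/2.5 = -24.4 dB.
To reach -17.4 dB requires -17.4 − (-24.4) = 7 dB of make-up.

7 dB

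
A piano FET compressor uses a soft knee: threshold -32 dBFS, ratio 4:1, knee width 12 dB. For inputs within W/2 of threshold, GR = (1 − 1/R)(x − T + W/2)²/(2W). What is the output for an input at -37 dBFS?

x − T + W/2 = -37 − (-32) + 6 = 1.
GR = (1 − 1/4) × 1² / 24 = 0.75 × 1 / 24 = 0.03125 dB.
Output = -37 − 0.03125 = -37.03125 dBFS.

-37.03125 dBFS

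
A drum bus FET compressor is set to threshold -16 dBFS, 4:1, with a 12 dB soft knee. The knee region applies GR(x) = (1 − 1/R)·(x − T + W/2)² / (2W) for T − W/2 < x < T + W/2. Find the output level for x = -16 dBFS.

x − T + W/2 = -16 − (-16) + 6 = 6.
GR = (1 − 1/4) × 6² / 24 = 0.75 × 36 / 24 = 1.125 dB.
Output = -16 − 1.125 = -17.125 dBFS.

-17.125 dBFS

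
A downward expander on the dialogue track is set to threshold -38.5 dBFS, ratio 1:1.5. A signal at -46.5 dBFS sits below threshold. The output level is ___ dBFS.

The input is 8 dB below the -38.5 dBFS threshold.
A 1:1.5 expander multiplies undershoot by 1.5: 8 × 1.5 = 12 dB below threshold.
Output = -38.5 − 12 = -50.5 dBFS.

-50.5 dBFS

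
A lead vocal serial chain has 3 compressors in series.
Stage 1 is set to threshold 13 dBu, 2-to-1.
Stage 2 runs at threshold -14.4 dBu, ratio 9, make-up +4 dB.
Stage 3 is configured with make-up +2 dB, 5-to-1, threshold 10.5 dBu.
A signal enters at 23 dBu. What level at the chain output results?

Stage 1: 23 dBu is 10 dB over 13 dBu; at 2:1 that becomes 5 dB over, giving 18 dBu.
Stage 2: 32.4 dB above -14.4 dBu, reduced 9:1 to 3.6 dB above → -10.8 dBu; +4 dB make-up → -6.8 dBu.
Stage 3: below threshold (-6.8 ≤ 10.5); passes unchanged; make-up brings it to -4.8 dBu.

-4.8 dBu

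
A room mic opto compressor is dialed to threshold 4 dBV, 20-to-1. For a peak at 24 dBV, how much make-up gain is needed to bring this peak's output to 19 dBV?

The peak compresses to 4 + 20/20 = 5 dBV.
To reach 19 dBV requires 19 − 5 = 14 dB of make-up.

14 dB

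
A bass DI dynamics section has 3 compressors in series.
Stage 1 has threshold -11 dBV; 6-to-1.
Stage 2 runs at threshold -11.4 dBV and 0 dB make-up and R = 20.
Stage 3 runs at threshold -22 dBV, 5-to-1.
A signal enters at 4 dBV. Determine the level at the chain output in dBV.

-19.851 dBV

Stage 1: 15 dB above -11 dBV, reduced 6:1 to 2.5 dB above → -8.5 dBV.
Stage 2: overshoot 2.9 dB → 2.9/20 = 0.145 dB → -11.255 dBV.
Stage 3: overshoot 10.745 dB → 10.745/5 = 2.149 dB → -19.851 dBV.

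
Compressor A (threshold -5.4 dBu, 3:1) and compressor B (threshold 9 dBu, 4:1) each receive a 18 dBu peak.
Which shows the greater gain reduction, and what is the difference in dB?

A, by 8.85 dB

A: overshoot 23.4 dB → output overshoot 7.8 dB → GR 15.6 dB.
B: overshoot 9 dB → output overshoot 2.25 dB → GR 6.75 dB.
Difference: 8.85 dB in favour of A.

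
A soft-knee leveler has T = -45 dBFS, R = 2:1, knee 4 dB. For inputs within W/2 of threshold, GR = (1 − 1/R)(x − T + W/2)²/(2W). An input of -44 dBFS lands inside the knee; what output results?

x − T + W/2 = -44 − (-45) + 2 = 3.
GR = (1 − 1/2) × 3² / 8 = 0.5 × 9 / 8 = 0.5625 dB.
Output = -44 − 0.5625 = -44.5625 dBFS.

-44.5625 dBFS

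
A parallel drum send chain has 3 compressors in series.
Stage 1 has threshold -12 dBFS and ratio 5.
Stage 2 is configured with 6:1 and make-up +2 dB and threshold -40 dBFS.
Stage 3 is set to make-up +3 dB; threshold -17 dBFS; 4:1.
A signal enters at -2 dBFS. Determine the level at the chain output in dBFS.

-30 dBFS

Stage 1: -2 dBFS is 10 dB over -12 dBFS; at 5:1 that becomes 2 dB over, giving -10 dBFS.
Stage 2: overshoot 30 dB → 30/6 = 5 dB → -35 dBFS; +2 dB make-up → -33 dBFS.
Stage 3: -33 dBFS is at or below the -17 dBFS threshold — no compression; make-up brings it to -30 dBFS.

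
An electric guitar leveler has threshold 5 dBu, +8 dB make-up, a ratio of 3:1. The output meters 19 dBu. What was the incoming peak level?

23 dBu

Stripping the +8 dB make-up gives 11 dBu at the gain stage.
The compressed level sits 11 − 5 = 6 dB over threshold.
Input overshoot = R × output overshoot = 18 dB → input = 5 + 18 = 23 dBu.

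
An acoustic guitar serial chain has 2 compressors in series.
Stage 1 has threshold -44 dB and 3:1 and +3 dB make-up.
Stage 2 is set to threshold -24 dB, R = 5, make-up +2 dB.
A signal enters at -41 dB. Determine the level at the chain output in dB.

Stage 1: 3 dB above -44 dB, reduced 3:1 to 1 dB above → -43 dB; +3 dB make-up → -40 dB.
Stage 2: below threshold (-40 ≤ -24); passes unchanged; make-up brings it to -38 dB.

-38 dB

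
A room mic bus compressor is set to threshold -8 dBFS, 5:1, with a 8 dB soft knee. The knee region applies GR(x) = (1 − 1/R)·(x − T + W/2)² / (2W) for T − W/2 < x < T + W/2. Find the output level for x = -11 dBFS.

x − T + W/2 = -11 − (-8) + 4 = 1.
GR = (1 − 1/5) × 1² / 16 = 0.8 × 1 / 16 = 0.05 dB.
Output = -11 − 0.05 = -11.05 dBFS.

-11.05 dBFS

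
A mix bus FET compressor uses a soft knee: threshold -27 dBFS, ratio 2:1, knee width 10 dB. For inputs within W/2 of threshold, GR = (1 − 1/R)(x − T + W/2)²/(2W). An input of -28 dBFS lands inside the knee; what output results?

-28.4 dBFS

x − T + W/2 = -28 − (-27) + 5 = 4.
GR = (1 − 1/2) × 4² / 20 = 0.5 × 16 / 20 = 0.4 dB.
Output = -28 − 0.4 = -28.4 dBFS.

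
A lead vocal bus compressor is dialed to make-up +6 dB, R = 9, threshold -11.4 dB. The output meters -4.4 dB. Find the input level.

Stripping the +6 dB make-up gives -10.4 dB at the gain stage.
Post-compression overshoot = -10.4 − (-11.4) = 1 dB.
Undo the ratio: input overshoot = 1 × 9 = 9 dB, giving input = -2.4 dB.

-2.4 dB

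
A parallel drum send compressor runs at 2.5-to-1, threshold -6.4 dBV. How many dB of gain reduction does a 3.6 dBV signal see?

Overshoot = 3.6 − (-6.4) = 10 dB.
A 2.5:1 ratio leaves 4 dB of that excess.
Gain reduction = 10 − 4 = 6 dB.

6 dB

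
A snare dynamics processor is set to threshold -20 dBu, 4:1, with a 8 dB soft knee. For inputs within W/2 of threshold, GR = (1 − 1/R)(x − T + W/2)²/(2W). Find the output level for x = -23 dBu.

x − T + W/2 = -23 − (-20) + 4 = 1.
GR = (1 − 1/4) × 1² / 16 = 0.75 × 1 / 16 = 0.046875 dB.
Output = -23 − 0.046875 = -23.046875 dBu.

-23.046875 dBu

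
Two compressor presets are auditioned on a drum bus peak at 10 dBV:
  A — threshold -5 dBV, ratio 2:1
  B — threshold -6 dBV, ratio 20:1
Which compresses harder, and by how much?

A: GR = 15 − 15/2 = 7.5 dB.
B: GR = 16 − 16/20 = 15.2 dB.
B applies 7.7 dB more gain reduction.

B, by 7.7 dB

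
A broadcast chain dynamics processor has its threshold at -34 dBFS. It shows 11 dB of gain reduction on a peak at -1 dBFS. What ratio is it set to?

1.5:1

Input overshoot = -1 − (-34) = 33 dB.
Output overshoot = 33 − 11 = 22 dB.
Ratio = input overshoot / output overshoot = 33 / 22 = 1.5.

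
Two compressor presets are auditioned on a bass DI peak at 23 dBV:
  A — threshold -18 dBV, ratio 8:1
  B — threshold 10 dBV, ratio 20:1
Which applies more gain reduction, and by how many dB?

A: overshoot 41 dB → output overshoot 5.125 dB → GR 35.875 dB.
B: overshoot 13 dB → output overshoot 0.65 dB → GR 12.35 dB.
A reduces 23.525 dB more.

A, by 23.525 dB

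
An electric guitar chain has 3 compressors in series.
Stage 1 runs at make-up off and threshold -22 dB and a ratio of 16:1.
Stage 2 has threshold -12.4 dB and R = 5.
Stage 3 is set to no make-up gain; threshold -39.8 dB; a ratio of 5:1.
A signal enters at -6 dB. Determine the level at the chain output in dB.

-36.04 dB

Stage 1: 16 dB above -22 dB, reduced 16:1 to 1 dB above → -21 dB.
Stage 2: -21 dB is at or below the -12.4 dB threshold — no compression; output -21 dB.
Stage 3: 18.8 dB above -39.8 dB, reduced 5:1 to 3.76 dB above → -36.04 dB.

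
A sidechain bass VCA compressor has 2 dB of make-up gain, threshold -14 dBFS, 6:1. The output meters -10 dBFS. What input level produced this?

Remove make-up: -10 − 2 = -12 dBFS.
Post-compression overshoot = -12 − (-14) = 2 dB.
Input overshoot = R × output overshoot = 12 dB → input = -14 + 12 = -2 dBFS.

-2 dBFS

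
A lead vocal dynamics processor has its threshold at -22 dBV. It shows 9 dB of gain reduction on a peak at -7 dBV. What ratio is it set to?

Input overshoot = -7 − (-22) = 15 dB.
Output overshoot = 15 − 9 = 6 dB.
Ratio = input overshoot / output overshoot = 15 / 6 = 2.5.

2.5:1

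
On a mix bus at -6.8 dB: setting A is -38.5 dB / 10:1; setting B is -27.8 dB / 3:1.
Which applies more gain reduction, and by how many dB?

A, by 14.53 dB

A: overshoot 31.7 dB → output overshoot 3.17 dB → GR 28.53 dB.
B: overshoot 21 dB → output overshoot 7 dB → GR 14 dB.
A applies 14.53 dB more gain reduction.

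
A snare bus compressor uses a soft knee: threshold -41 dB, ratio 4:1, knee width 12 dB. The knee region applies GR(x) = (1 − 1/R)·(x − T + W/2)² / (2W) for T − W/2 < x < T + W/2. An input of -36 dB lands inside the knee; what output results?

x − T + W/2 = -36 − (-41) + 6 = 11.
GR = (1 − 1/4) × 11² / 24 = 0.75 × 121 / 24 = 3.78125 dB.
Output = -36 − 3.78125 = -39.78125 dB.

-39.78125 dB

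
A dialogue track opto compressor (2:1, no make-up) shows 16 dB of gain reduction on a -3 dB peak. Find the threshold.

Input is 32 dB above T (since output overshoot × R = input overshoot: (-19 − T)·2 = -3 − T gives T = -35 dB).
Check: -35 + (-3 − (-35))/2 = -35 + 16 = -19 dB. ✓

-35 dB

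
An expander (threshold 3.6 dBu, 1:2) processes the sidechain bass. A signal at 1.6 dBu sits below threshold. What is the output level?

-0.4 dBu

Below threshold, a 1:2 expander applies gain = (2−1)×(T − x) of attenuation.
(2−1) × 2 = 2 dB, so output = 1.6 − 2 = -0.4 dBu.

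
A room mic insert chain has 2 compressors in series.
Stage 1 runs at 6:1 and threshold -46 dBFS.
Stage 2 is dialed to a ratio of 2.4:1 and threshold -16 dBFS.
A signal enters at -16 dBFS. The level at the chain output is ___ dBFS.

-41 dBFS

Stage 1: -16 dBFS is 30 dB over -46 dBFS; at 6:1 that becomes 5 dB over, giving -41 dBFS.
Stage 2: -41 dBFS ≤ -16 dBFS, so stage 2 doesn't engage; output -41 dBFS.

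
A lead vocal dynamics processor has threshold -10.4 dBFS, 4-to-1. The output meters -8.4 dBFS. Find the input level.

Post-compression overshoot = -8.4 − (-10.4) = 2 dB.
Input overshoot = R × output overshoot = 8 dB → input = -10.4 + 8 = -2.4 dBFS.

-2.4 dBFS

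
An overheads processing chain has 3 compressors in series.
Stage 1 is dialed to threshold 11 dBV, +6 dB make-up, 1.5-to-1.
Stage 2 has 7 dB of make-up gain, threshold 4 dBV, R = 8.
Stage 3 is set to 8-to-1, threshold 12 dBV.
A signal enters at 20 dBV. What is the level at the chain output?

12.171875 dBV

Stage 1: 9 dB above 11 dBV, reduced 1.5:1 to 6 dB above → 17 dBV; +6 dB make-up → 23 dBV.
Stage 2: 23 dBV is 19 dB over 4 dBV; at 8:1 that becomes 2.375 dB over, giving 6.375 dBV; +7 dB make-up → 13.375 dBV.
Stage 3: overshoot 1.375 dB → 1.375/8 = 0.171875 dB → 12.171875 dBV.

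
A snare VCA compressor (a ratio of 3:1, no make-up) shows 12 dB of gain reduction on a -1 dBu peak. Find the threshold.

Gain reduction = -1 − (-13) = 12 dB; output overshoot = GR / (R − 1) = 12 / 2 = 6 dB.
Threshold = output − output overshoot = -13 − 6 = -19 dBu.

-19 dBu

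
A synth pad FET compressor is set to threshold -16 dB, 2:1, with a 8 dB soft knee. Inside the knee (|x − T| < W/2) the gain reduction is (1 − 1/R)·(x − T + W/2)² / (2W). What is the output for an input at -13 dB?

-14.53125 dB

x − T + W/2 = -13 − (-16) + 4 = 7.
GR = (1 − 1/2) × 7² / 16 = 0.5 × 49 / 16 = 1.53125 dB.
Output = -13 − 1.53125 = -14.53125 dB.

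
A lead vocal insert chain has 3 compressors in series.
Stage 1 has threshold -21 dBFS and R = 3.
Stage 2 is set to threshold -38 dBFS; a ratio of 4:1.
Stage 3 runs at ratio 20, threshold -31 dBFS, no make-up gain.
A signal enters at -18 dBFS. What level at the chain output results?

-33.5 dBFS

Stage 1: 3 dB above -21 dBFS, reduced 3:1 to 1 dB above → -20 dBFS.
Stage 2: 18 dB above -38 dBFS, reduced 4:1 to 4.5 dB above → -33.5 dBFS.
Stage 3: -33.5 dBFS ≤ -31 dBFS, so stage 3 doesn't engage; output -33.5 dBFS.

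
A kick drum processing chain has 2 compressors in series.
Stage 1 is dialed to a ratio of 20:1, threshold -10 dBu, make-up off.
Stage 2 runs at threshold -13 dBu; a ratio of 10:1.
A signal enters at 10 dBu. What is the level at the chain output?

-12.6 dBu

Stage 1: 20 dB above -10 dBu, reduced 20:1 to 1 dB above → -9 dBu.
Stage 2: -9 dBu is 4 dB over -13 dBu; at 10:1 that becomes 0.4 dB over, giving -12.6 dBu.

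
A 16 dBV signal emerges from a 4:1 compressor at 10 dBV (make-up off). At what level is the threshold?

8 dBV

Input is 8 dB above T (since output overshoot × R = input overshoot: (10 − T)·4 = 16 − T gives T = 8 dBV).
Check: 8 + (16 − 8)/4 = 8 + 2 = 10 dBV. ✓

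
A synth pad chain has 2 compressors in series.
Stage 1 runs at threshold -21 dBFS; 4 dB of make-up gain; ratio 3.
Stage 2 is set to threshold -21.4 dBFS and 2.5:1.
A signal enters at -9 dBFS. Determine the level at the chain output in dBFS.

-18.04 dBFS

Stage 1: -9 dBFS is 12 dB over -21 dBFS; at 3:1 that becomes 4 dB over, giving -17 dBFS; +4 dB make-up → -13 dBFS.
Stage 2: -13 dBFS is 8.4 dB over -21.4 dBFS; at 2.5:1 that becomes 3.36 dB over, giving -18.04 dBFS.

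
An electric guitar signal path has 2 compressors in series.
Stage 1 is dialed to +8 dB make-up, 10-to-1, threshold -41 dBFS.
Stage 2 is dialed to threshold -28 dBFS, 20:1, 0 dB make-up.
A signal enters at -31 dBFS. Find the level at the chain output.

Stage 1: -31 dBFS is 10 dB over -41 dBFS; at 10:1 that becomes 1 dB over, giving -40 dBFS; +8 dB make-up → -32 dBFS.
Stage 2: below threshold (-32 ≤ -28); passes unchanged; output -32 dBFS.

-32 dBFS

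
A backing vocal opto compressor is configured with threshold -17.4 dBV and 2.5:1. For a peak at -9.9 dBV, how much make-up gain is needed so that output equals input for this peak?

Overshoot 7.5 dB → 7.5/2.5 = 3 dB after compression, so the compressed level is -17.4 + 3 = -14.4 dBV.
Make-up = target − compressed = -9.9 − (-14.4) = 4.5 dB.

4.5 dB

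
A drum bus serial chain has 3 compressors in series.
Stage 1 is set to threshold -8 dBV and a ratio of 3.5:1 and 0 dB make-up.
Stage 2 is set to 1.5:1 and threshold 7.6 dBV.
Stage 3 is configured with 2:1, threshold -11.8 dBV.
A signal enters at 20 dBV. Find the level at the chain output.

-5.9 dBV

Stage 1: 20 dBV is 28 dB over -8 dBV; at 3.5:1 that becomes 8 dB over, giving 0 dBV.
Stage 2: 0 dBV ≤ 7.6 dBV, so stage 2 doesn't engage; output 0 dBV.
Stage 3: 11.8 dB above -11.8 dBV, reduced 2:1 to 5.9 dB above → -5.9 dBV.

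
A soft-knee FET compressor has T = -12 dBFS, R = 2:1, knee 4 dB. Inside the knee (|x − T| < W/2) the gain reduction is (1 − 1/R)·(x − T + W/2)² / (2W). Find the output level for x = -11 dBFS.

x − T + W/2 = -11 − (-12) + 2 = 3.
GR = (1 − 1/2) × 3² / 8 = 0.5 × 9 / 8 = 0.5625 dB.
Output = -11 − 0.5625 = -11.5625 dBFS.

-11.5625 dBFS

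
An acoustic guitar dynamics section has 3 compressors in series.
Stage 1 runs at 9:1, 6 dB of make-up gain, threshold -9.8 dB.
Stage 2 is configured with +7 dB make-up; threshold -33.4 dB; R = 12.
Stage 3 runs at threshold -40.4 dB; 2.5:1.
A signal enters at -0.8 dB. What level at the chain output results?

-33.78 dB

Stage 1: overshoot 9 dB → 9/9 = 1 dB → -8.8 dB; +6 dB make-up → -2.8 dB.
Stage 2: overshoot 30.6 dB → 30.6/12 = 2.55 dB → -30.85 dB; +7 dB make-up → -23.85 dB.
Stage 3: 16.55 dB above -40.4 dB, reduced 2.5:1 to 6.62 dB above → -33.78 dB.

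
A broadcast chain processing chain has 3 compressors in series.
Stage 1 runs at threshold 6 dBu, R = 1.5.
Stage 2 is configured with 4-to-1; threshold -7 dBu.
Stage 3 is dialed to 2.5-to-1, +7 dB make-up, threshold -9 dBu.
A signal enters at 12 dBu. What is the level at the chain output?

Stage 1: overshoot 6 dB → 6/1.5 = 4 dB → 10 dBu.
Stage 2: 10 dBu is 17 dB over -7 dBu; at 4:1 that becomes 4.25 dB over, giving -2.75 dBu.
Stage 3: overshoot 6.25 dB → 6.25/2.5 = 2.5 dB → -6.5 dBu; +7 dB make-up → 0.5 dBu.

0.5 dBu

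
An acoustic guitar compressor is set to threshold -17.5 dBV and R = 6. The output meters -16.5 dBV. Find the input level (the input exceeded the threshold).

That's 1 dB above the -17.5 dBV threshold.
Undo the ratio: input overshoot = 1 × 6 = 6 dB, giving input = -11.5 dBV.

-11.5 dBV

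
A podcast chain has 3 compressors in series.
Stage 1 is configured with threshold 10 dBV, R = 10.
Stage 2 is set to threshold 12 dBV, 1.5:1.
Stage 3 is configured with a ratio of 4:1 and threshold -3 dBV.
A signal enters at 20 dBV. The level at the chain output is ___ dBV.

0.5 dBV

Stage 1: 20 dBV is 10 dB over 10 dBV; at 10:1 that becomes 1 dB over, giving 11 dBV.
Stage 2: 11 dBV is at or below the 12 dBV threshold — no compression; output 11 dBV.
Stage 3: 11 dBV is 14 dB over -3 dBV; at 4:1 that becomes 3.5 dB over, giving 0.5 dBV.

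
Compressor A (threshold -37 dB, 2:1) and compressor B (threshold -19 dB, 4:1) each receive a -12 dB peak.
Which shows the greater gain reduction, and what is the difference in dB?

A: GR = 25 − 25/2 = 12.5 dB.
B: GR = 7 − 7/4 = 5.25 dB.
A reduces 7.25 dB more.

A, by 7.25 dB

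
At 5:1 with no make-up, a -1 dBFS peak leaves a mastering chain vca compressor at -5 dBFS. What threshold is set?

-6 dBFS

Input is 5 dB above T (since output overshoot × R = input overshoot: (-5 − T)·5 = -1 − T gives T = -6 dBFS).
Check: -6 + (-1 − (-6))/5 = -6 + 1 = -5 dBFS. ✓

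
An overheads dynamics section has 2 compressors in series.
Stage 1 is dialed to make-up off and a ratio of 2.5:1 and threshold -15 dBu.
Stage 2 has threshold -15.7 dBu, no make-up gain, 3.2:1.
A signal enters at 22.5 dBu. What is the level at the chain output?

-10.79375 dBu

Stage 1: 37.5 dB above -15 dBu, reduced 2.5:1 to 15 dB above → 0 dBu.
Stage 2: 15.7 dB above -15.7 dBu, reduced 3.2:1 to 4.90625 dB above → -10.79375 dBu.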